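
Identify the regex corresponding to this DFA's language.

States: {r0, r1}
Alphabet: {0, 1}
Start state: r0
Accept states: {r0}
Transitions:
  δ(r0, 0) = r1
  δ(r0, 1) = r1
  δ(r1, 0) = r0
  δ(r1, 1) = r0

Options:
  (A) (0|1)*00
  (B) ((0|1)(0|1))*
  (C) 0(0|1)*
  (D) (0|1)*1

Check each option against the DFA on short strings; one disagreement eliminates an option:
  (A) (0|1)*00: on ε the DFA stays in r0 and accepts (r0 ∈ Accept), but the regex does not match it → eliminate
  (B) ((0|1)(0|1))*: agrees with the DFA on every string of length ≤ 6
  (C) 0(0|1)*: on ε the DFA stays in r0 and accepts (r0 ∈ Accept), but the regex does not match it → eliminate
  (D) (0|1)*1: on ε the DFA stays in r0 and accepts (r0 ∈ Accept), but the regex does not match it → eliminate
Only (B) is consistent with the DFA.
(B) ((0|1)(0|1))*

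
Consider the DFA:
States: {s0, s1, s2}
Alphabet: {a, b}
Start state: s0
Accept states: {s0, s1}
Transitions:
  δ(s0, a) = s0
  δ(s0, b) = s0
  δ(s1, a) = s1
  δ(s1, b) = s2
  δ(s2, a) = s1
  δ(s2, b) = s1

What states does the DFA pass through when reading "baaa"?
read 'b': s0 → s0
  read 'a': s0 → s0
  read 'a': s0 → s0
  read 'a': s0 → s0
s0 -> s0 -> s0 -> s0 -> s0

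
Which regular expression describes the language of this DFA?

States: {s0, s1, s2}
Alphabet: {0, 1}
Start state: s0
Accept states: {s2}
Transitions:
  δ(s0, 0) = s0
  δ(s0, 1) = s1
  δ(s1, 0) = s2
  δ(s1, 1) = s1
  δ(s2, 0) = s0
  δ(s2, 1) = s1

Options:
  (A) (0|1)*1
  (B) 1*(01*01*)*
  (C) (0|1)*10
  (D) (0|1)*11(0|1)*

Check each option against the DFA on short strings; one disagreement eliminates an option:
  (A) (0|1)*1: on '1' the DFA goes s0 → s1 and rejects (s1 ∉ Accept), but the regex matches it → eliminate
  (B) 1*(01*01*)*: on ε the DFA stays in s0 and rejects (s0 ∉ Accept), but the regex matches it → eliminate
  (C) (0|1)*10: agrees with the DFA on every string of length ≤ 6
  (D) (0|1)*11(0|1)*: on '10' the DFA goes s0 → s1 → s2 and accepts (s2 ∈ Accept), but the regex does not match it → eliminate
Only (C) is consistent with the DFA.
(C) (0|1)*10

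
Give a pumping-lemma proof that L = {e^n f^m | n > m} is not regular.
Assume L is regular with pumping length p. Idea: pumping down the e-block drops the e-count to at most the f-count.
Choose s = e^(p+1) f^p ∈ L (|s| = 2p+1 ≥ p). By the pumping lemma, s = xyz with |xy| ≤ p, |y| > 0, so y = e^k with k ≥ 1. Take i = 0: xz = e^(p+1−k) f^p. Since k ≥ 1, p+1−k ≤ p, so the number of e's is no longer strictly greater than the number of f's, hence xz ∉ L.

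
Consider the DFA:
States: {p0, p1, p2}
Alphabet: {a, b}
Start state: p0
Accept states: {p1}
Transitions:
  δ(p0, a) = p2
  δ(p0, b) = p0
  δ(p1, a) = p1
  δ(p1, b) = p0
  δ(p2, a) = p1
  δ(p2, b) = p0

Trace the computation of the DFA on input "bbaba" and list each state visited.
read 'b': p0 → p0
  read 'b': p0 → p0
  read 'a': p0 → p2
  read 'b': p2 → p0
  read 'a': p0 → p2
p0 -> p0 -> p0 -> p2 -> p0 -> p2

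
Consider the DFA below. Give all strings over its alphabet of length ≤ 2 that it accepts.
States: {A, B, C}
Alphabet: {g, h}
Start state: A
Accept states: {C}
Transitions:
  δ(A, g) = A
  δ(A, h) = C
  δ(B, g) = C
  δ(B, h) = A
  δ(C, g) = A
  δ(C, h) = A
h, gh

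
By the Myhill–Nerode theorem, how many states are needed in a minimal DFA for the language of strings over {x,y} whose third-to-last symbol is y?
By Myhill–Nerode, count the distinguishable equivalence classes: 2^3 = 8 classes — the DFA must remember the last 3 symbols read; every pair of distinct length-3 suffixes is distinguishable by some continuation.
8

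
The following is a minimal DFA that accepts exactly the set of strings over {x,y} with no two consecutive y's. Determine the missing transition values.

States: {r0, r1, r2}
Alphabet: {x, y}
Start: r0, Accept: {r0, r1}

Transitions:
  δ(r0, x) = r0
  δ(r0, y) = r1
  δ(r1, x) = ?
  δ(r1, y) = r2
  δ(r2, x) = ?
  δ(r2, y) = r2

From the language and accept set, identify what each state tracks — r0: last symbol not y (ok); r1: last symbol y (ok); r2: saw yy (dead).
Each missing δ(q, a) is the state matching the new tracked value after reading a.
δ(r1, x) = r0; δ(r2, x) = r2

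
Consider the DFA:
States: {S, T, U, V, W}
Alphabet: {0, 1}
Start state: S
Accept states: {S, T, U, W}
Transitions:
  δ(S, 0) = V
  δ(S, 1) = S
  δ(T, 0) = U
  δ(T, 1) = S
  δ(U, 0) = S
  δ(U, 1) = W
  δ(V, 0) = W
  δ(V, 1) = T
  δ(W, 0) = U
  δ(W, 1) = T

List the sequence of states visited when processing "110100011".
read '1': S → S
  read '1': S → S
  read '0': S → V
  read '1': V → T
  read '0': T → U
  read '0': U → S
  read '0': S → V
  read '1': V → T
  read '1': T → S
S -> S -> S -> V -> T -> U -> S -> V -> T -> S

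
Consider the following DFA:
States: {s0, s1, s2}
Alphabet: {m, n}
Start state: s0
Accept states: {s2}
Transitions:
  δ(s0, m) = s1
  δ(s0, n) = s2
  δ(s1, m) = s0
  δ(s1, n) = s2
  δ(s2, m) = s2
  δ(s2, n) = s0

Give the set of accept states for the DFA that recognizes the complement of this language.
Complement accept states = All states \ Original accept states
= {s0, s1, s2} \ {s2}
{s0, s1}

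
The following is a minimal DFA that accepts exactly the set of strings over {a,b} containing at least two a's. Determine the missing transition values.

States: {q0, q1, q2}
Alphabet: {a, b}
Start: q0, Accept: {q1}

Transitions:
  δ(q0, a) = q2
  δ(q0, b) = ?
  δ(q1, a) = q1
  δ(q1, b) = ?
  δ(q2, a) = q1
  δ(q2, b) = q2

From the language and accept set, identify what each state tracks — q0: zero a's seen; q1: ≥ two a's seen; q2: one a seen.
Each missing δ(q, a) is the state matching the new tracked value after reading a.
δ(q0, b) = q0; δ(q1, b) = q1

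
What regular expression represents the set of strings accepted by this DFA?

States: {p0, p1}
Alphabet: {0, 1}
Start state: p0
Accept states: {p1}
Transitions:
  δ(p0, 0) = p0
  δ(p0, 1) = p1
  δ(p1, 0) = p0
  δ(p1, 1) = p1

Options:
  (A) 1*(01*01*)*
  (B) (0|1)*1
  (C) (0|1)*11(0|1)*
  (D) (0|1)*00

Check each option against the DFA on short strings; one disagreement eliminates an option:
  (A) 1*(01*01*)*: on ε the DFA stays in p0 and rejects (p0 ∉ Accept), but the regex matches it → eliminate
  (B) (0|1)*1: agrees with the DFA on every string of length ≤ 6
  (C) (0|1)*11(0|1)*: on '1' the DFA goes p0 → p1 and accepts (p1 ∈ Accept), but the regex does not match it → eliminate
  (D) (0|1)*00: on '1' the DFA goes p0 → p1 and accepts (p1 ∈ Accept), but the regex does not match it → eliminate
Only (B) is consistent with the DFA.
(B) (0|1)*1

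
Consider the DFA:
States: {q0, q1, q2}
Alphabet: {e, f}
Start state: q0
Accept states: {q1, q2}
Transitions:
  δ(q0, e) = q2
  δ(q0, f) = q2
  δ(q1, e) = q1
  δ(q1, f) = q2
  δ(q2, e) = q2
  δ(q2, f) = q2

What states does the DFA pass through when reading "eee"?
read 'e': q0 → q2
  read 'e': q2 → q2
  read 'e': q2 → q2
q0 -> q2 -> q2 -> q2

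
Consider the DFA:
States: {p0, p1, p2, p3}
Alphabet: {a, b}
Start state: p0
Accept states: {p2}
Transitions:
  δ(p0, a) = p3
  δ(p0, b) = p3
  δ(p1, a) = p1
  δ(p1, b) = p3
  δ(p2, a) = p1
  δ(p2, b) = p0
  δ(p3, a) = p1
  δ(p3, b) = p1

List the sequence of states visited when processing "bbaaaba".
read 'b': p0 → p3
  read 'b': p3 → p1
  read 'a': p1 → p1
  read 'a': p1 → p1
  read 'a': p1 → p1
  read 'b': p1 → p3
  read 'a': p3 → p1
p0 -> p3 -> p1 -> p1 -> p1 -> p1 -> p3 -> p1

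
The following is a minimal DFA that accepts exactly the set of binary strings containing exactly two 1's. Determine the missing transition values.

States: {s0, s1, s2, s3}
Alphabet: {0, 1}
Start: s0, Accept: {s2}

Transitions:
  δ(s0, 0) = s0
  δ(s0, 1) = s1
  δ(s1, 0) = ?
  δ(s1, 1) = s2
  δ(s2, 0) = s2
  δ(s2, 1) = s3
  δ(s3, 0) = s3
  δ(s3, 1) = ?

From the language and accept set, identify what each state tracks — s0: zero 1's; s1: one 1; s2: two 1's; s3: ≥ three 1's (dead).
Each missing δ(q, a) is the state matching the new tracked value after reading a.
δ(s1, 0) = s1; δ(s3, 1) = s3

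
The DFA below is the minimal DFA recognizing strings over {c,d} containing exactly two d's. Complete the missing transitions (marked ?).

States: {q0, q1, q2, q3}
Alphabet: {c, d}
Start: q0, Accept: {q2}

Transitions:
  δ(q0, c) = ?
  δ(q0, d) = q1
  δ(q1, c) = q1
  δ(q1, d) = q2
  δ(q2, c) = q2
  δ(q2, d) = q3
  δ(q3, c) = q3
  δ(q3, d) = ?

From the language and accept set, identify what each state tracks — q0: zero d's; q1: one d; q2: two d's; q3: ≥ three d's (dead).
Each missing δ(q, a) is the state matching the new tracked value after reading a.
δ(q0, c) = q0; δ(q3, d) = q3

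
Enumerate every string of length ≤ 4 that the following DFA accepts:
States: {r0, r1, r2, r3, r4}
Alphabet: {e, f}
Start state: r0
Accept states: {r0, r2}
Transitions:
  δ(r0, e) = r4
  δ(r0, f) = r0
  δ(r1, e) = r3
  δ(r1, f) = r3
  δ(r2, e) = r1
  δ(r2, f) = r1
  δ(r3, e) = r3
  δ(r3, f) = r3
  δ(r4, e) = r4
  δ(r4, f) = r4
ε, f, ff, fff, ffff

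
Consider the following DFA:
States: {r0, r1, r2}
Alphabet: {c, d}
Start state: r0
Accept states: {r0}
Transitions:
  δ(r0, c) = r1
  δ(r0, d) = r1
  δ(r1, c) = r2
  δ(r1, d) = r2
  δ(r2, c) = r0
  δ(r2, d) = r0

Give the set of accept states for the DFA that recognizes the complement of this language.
Complement accept states = All states \ Original accept states
= {r0, r1, r2} \ {r0}
{r1, r2}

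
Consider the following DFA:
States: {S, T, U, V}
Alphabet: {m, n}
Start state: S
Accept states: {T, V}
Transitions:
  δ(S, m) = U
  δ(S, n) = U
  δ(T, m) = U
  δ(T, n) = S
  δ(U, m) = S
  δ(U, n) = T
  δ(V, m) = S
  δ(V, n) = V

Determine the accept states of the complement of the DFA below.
Complement accept states = All states \ Original accept states
= {S, T, U, V} \ {T, V}
{S, U}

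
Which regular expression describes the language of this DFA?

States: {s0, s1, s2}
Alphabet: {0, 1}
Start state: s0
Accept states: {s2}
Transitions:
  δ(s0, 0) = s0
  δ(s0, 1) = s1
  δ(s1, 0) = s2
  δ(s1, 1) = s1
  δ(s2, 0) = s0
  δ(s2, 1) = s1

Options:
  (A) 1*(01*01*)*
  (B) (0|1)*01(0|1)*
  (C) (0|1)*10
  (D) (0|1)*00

Check each option against the DFA on short strings; one disagreement eliminates an option:
  (A) 1*(01*01*)*: on ε the DFA stays in s0 and rejects (s0 ∉ Accept), but the regex matches it → eliminate
  (B) (0|1)*01(0|1)*: on '01' the DFA goes s0 → s0 → s1 and rejects (s1 ∉ Accept), but the regex matches it → eliminate
  (C) (0|1)*10: agrees with the DFA on every string of length ≤ 6
  (D) (0|1)*00: on '00' the DFA goes s0 → s0 → s0 and rejects (s0 ∉ Accept), but the regex matches it → eliminate
Only (C) is consistent with the DFA.
(C) (0|1)*10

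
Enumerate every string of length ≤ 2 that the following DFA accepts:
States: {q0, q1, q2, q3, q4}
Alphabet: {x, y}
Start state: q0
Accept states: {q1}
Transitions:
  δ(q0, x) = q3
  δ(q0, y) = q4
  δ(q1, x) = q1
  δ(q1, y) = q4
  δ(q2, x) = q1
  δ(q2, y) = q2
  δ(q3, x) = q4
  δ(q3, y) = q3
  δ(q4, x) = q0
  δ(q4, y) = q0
None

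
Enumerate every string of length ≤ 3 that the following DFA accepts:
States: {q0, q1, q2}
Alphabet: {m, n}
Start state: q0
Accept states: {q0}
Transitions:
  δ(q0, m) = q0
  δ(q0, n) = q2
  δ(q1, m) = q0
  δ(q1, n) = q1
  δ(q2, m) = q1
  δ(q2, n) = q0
ε, m, mm, nn, mmm, mnn, nmm, nnm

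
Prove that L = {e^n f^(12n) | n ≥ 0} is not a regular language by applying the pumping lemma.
Assume L is regular with pumping length p. Idea: pumping the e-block breaks the 1:12 ratio.
Choose s = e^p f^(12p) (length 13p ≥ p). By the pumping lemma, s = xyz with |xy| ≤ p, |y| > 0, so y = e^k with k ≥ 1. Then xy²z = e^(p+k) f^(12p). For this to be in L we would need 12p = 12(p+k), i.e. 12k = 0, contradicting k ≥ 1. So xy²z ∉ L.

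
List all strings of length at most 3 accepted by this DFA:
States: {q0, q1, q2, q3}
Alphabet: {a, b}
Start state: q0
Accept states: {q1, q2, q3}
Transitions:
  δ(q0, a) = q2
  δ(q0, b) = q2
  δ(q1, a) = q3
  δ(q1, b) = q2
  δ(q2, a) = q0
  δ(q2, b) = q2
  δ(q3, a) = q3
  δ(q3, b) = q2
a, b, ab, bb, aaa, aab, abb, baa, bab, bbb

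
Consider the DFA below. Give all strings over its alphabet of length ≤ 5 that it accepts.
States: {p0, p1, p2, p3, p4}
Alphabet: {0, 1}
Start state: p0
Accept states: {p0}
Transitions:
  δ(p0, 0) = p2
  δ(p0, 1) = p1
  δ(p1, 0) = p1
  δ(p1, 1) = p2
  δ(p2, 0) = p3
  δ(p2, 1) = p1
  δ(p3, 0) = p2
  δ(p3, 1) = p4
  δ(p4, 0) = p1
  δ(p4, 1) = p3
ε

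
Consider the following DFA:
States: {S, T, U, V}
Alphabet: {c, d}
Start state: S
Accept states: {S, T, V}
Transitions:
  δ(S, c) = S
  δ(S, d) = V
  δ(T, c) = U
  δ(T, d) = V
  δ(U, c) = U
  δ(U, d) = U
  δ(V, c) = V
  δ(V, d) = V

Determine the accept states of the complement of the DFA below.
Complement accept states = All states \ Original accept states
= {S, T, U, V} \ {S, T, V}
{U}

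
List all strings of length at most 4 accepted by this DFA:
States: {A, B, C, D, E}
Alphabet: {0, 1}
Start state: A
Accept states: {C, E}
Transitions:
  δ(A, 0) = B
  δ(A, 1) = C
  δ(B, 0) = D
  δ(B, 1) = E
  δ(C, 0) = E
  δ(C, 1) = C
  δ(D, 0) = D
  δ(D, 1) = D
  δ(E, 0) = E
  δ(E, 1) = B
1, 01, 10, 11, 010, 100, 110, 111, 0100, 0111, 1000, 1011, 1100, 1110, 1111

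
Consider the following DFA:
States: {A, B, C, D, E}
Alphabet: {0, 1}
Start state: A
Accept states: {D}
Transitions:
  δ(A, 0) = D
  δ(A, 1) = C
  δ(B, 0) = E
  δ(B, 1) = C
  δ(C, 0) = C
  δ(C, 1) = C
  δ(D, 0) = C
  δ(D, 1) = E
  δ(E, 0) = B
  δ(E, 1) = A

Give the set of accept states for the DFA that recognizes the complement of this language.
Complement accept states = All states \ Original accept states
= {A, B, C, D, E} \ {D}
{A, B, C, E}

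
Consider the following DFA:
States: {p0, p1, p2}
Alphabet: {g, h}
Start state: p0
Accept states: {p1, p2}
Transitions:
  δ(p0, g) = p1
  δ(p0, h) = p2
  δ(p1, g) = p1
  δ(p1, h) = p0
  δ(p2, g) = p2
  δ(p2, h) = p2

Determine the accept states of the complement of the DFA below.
Complement accept states = All states \ Original accept states
= {p0, p1, p2} \ {p1, p2}
{p0}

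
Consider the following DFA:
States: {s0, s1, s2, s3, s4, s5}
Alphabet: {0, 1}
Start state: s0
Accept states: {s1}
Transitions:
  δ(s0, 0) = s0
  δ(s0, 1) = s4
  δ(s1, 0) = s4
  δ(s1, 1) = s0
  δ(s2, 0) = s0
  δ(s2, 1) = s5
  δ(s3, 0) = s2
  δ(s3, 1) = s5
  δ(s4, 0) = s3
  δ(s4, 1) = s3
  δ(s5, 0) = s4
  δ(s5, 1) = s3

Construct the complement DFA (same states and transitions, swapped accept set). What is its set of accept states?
Complement accept states = All states \ Original accept states
= {s0, s1, s2, s3, s4, s5} \ {s1}
{s0, s2, s3, s4, s5}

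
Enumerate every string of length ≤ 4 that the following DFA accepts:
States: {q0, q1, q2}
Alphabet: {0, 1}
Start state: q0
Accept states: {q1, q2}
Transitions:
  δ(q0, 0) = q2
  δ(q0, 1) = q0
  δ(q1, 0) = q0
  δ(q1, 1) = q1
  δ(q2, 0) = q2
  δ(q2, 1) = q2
0, 00, 01, 10, 000, 001, 010, 011, 100, 101, 110, 0000, 0001, 0010, 0011, 0100, 0101, 0110, 0111, 1000, 1001, 1010, 1011, 1100, 1101, 1110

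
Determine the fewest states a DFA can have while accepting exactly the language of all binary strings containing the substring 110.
By Myhill–Nerode, count the distinguishable equivalence classes: 4 classes — one per longest suffix of the input that is a prefix of '110' (lengths 0 through 2), plus an absorbing 'already seen 110' class.
4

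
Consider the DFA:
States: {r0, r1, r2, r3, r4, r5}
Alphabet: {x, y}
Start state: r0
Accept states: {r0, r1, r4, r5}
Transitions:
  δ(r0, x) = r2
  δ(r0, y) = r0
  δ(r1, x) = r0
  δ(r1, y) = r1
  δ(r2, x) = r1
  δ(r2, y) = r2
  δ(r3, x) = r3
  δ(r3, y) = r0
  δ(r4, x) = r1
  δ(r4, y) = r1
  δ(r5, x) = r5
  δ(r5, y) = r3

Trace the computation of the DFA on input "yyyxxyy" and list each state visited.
read 'y': r0 → r0
  read 'y': r0 → r0
  read 'y': r0 → r0
  read 'x': r0 → r2
  read 'x': r2 → r1
  read 'y': r1 → r1
  read 'y': r1 → r1
r0 -> r0 -> r0 -> r0 -> r2 -> r1 -> r1 -> r1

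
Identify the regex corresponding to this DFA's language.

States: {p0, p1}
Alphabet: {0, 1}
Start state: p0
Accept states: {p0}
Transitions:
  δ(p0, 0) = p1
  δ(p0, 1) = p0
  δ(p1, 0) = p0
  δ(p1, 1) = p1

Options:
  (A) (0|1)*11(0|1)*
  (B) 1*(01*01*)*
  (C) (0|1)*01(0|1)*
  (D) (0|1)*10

Check each option against the DFA on short strings; one disagreement eliminates an option:
  (A) (0|1)*11(0|1)*: on ε the DFA stays in p0 and accepts (p0 ∈ Accept), but the regex does not match it → eliminate
  (B) 1*(01*01*)*: agrees with the DFA on every string of length ≤ 6
  (C) (0|1)*01(0|1)*: on ε the DFA stays in p0 and accepts (p0 ∈ Accept), but the regex does not match it → eliminate
  (D) (0|1)*10: on ε the DFA stays in p0 and accepts (p0 ∈ Accept), but the regex does not match it → eliminate
Only (B) is consistent with the DFA.
(B) 1*(01*01*)*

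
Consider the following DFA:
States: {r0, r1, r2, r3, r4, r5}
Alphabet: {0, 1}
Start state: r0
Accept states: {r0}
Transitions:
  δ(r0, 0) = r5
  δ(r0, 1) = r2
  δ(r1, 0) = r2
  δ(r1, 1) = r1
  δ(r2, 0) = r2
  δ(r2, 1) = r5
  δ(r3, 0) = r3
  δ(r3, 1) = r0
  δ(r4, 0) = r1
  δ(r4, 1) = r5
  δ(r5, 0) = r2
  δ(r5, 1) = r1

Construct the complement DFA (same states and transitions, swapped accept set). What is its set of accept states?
Complement accept states = All states \ Original accept states
= {r0, r1, r2, r3, r4, r5} \ {r0}
{r1, r2, r3, r4, r5}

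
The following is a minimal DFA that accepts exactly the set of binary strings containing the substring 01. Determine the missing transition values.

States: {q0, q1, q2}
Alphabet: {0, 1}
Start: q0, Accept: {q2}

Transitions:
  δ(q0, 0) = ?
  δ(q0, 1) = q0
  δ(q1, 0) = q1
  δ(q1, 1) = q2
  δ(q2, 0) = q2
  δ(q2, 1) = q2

From the language and accept set, identify what each state tracks — q0: no 0 seen yet; q1: seen a 0, waiting for 1; q2: substring 01 seen.
Each missing δ(q, a) is the state matching the new tracked value after reading a.
δ(q0, 0) = q1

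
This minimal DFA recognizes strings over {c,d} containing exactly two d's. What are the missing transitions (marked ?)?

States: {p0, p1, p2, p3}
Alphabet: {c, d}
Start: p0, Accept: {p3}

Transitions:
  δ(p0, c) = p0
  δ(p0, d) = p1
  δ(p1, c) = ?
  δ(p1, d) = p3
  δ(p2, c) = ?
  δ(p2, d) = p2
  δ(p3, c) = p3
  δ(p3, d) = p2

From the language and accept set, identify what each state tracks — p0: zero d's; p1: one d; p2: ≥ three d's (dead); p3: two d's.
Each missing δ(q, a) is the state matching the new tracked value after reading a.
δ(p1, c) = p1; δ(p2, c) = p2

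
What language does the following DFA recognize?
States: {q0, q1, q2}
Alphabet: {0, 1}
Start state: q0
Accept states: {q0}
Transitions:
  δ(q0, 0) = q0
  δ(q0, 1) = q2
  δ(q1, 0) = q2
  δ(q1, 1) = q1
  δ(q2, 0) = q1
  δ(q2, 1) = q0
Testing a few strings:
  '010' → reject
  '00' → accept
  '100' → reject
  '01' → reject
State roles: q0=value ≡ 0 (mod 3); q1=value ≡ 2 (mod 3); q2=value ≡ 1 (mod 3)
All binary strings representing a multiple of 3 (read in base 2; leading zeros allowed and ε counts as 0)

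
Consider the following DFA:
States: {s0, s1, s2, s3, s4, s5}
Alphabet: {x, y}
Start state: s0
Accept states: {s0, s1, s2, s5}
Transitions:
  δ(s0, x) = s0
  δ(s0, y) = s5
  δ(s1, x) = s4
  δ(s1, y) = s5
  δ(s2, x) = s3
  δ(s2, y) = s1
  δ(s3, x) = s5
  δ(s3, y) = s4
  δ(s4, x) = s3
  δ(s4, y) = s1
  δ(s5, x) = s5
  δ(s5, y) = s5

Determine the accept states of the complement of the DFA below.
Complement accept states = All states \ Original accept states
= {s0, s1, s2, s3, s4, s5} \ {s0, s1, s2, s5}
{s3, s4}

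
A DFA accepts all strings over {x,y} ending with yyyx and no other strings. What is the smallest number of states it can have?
By Myhill–Nerode, count the distinguishable equivalence classes: 5 classes — one per longest suffix of the input that is a prefix of 'yyyx' (lengths 0 through 4); only the length-4 class is accepting.
5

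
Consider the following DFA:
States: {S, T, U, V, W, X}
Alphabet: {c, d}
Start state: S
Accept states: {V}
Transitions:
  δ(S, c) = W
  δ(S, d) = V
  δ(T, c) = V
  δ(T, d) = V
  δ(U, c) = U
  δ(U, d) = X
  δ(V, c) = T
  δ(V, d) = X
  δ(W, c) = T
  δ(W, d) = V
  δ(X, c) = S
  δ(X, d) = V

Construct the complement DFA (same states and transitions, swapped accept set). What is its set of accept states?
Complement accept states = All states \ Original accept states
= {S, T, U, V, W, X} \ {V}
{S, T, U, W, X}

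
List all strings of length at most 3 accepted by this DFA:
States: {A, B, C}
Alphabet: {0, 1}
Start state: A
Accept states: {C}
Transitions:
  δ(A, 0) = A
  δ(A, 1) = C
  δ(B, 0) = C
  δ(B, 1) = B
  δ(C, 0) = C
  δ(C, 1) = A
1, 01, 10, 001, 010, 100, 111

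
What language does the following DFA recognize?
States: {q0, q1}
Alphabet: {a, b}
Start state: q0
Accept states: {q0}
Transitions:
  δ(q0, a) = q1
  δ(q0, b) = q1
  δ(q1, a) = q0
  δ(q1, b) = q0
Testing a few strings:
  'b' → reject
  'ab' → accept
  'a' → reject
  'baa' → reject
State roles: q0=even length so far; q1=odd length so far
All strings over {a,b} of even length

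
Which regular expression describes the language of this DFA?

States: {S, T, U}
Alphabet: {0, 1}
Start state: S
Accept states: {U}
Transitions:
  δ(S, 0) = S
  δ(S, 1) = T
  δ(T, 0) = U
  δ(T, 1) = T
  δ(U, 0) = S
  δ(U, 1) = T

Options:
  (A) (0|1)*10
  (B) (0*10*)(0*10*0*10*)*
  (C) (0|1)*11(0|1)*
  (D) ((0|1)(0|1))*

Check each option against the DFA on short strings; one disagreement eliminates an option:
  (A) (0|1)*10: agrees with the DFA on every string of length ≤ 6
  (B) (0*10*)(0*10*0*10*)*: on '1' the DFA goes S → T and rejects (T ∉ Accept), but the regex matches it → eliminate
  (C) (0|1)*11(0|1)*: on '10' the DFA goes S → T → U and accepts (U ∈ Accept), but the regex does not match it → eliminate
  (D) ((0|1)(0|1))*: on ε the DFA stays in S and rejects (S ∉ Accept), but the regex matches it → eliminate
Only (A) is consistent with the DFA.
(A) (0|1)*10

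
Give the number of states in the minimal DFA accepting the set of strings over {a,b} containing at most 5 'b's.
By Myhill–Nerode, count the distinguishable equivalence classes: 7 classes — having seen 0, 1, …, 5, or >5 copies of 'b'; counts 0 through 5 are accepting and >5 is dead.
7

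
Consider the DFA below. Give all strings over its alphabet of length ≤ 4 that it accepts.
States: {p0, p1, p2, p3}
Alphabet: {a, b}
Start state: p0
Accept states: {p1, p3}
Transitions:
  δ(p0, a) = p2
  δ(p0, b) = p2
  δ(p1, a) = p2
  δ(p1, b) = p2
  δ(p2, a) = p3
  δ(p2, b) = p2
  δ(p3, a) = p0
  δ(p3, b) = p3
aa, ba, aab, aba, bab, bba, aabb, abab, abba, babb, bbab, bbba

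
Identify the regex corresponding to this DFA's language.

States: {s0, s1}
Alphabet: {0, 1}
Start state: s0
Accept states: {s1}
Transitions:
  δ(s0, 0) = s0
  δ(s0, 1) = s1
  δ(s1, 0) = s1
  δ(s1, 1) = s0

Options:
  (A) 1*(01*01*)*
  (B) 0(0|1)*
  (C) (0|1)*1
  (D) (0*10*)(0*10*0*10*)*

Check each option against the DFA on short strings; one disagreement eliminates an option:
  (A) 1*(01*01*)*: on ε the DFA stays in s0 and rejects (s0 ∉ Accept), but the regex matches it → eliminate
  (B) 0(0|1)*: on '0' the DFA goes s0 → s0 and rejects (s0 ∉ Accept), but the regex matches it → eliminate
  (C) (0|1)*1: on '10' the DFA goes s0 → s1 → s1 and accepts (s1 ∈ Accept), but the regex does not match it → eliminate
  (D) (0*10*)(0*10*0*10*)*: agrees with the DFA on every string of length ≤ 6
Only (D) is consistent with the DFA.
(D) (0*10*)(0*10*0*10*)*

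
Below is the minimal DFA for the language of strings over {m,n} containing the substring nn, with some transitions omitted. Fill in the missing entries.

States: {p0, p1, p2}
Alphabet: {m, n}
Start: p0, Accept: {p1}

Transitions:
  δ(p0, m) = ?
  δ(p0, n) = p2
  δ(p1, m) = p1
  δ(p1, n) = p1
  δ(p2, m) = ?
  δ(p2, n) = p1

From the language and accept set, identify what each state tracks — p0: no progress toward nn; p1: substring nn seen; p2: one trailing n.
Each missing δ(q, a) is the state matching the new tracked value after reading a.
δ(p0, m) = p0; δ(p2, m) = p0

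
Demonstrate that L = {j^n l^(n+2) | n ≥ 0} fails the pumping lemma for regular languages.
Assume L is regular with pumping length p. Idea: pumping the j-block breaks the fixed offset of 2.
Choose s = j^p l^(p+2) ∈ L. By the pumping lemma, s = xyz with |xy| ≤ p, |y| > 0, so y = j^k with k ≥ 1. Then xy²z = j^(p+k) l^(p+2). For this to be in L we would need p+2 = (p+k)+2, i.e. k = 0, contradicting k ≥ 1. So xy²z ∉ L.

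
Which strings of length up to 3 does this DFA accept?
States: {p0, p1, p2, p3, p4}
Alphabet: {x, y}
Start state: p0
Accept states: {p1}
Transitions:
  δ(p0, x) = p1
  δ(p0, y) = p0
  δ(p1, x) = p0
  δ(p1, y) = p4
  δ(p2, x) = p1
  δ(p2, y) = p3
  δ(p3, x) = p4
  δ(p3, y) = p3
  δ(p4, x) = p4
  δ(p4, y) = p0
x, yx, xxx, yyx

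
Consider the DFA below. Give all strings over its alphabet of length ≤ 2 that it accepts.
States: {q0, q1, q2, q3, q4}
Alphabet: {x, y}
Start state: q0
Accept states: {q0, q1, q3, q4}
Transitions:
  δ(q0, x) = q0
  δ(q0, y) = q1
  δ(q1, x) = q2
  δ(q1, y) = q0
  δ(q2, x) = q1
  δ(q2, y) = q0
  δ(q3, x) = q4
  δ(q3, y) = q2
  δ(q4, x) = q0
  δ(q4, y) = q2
ε, x, y, xx, xy, yy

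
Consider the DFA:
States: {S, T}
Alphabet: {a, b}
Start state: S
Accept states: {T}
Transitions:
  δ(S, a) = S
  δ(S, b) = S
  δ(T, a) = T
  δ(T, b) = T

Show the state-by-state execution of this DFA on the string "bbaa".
read 'b': S → S
  read 'b': S → S
  read 'a': S → S
  read 'a': S → S
S -> S -> S -> S -> S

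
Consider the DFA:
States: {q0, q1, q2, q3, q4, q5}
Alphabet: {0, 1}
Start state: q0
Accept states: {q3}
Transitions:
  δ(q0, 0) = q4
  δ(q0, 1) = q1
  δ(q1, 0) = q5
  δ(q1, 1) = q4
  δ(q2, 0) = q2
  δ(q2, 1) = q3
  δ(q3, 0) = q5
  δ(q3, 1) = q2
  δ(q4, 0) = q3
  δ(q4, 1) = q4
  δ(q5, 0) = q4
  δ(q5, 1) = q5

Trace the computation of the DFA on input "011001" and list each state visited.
read '0': q0 → q4
  read '1': q4 → q4
  read '1': q4 → q4
  read '0': q4 → q3
  read '0': q3 → q5
  read '1': q5 → q5
q0 -> q4 -> q4 -> q4 -> q3 -> q5 -> q5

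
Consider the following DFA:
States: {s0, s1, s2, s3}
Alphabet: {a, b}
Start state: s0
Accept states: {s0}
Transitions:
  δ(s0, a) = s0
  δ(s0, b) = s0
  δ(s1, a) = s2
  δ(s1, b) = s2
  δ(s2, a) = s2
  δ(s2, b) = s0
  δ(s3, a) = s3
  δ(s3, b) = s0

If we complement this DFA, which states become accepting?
Complement accept states = All states \ Original accept states
= {s0, s1, s2, s3} \ {s0}
{s1, s2, s3}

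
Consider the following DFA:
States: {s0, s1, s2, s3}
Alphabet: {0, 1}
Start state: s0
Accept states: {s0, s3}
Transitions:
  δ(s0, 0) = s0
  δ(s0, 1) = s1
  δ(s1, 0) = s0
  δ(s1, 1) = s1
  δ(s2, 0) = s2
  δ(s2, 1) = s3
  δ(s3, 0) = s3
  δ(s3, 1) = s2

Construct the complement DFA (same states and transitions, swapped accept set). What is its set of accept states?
Complement accept states = All states \ Original accept states
= {s0, s1, s2, s3} \ {s0, s3}
{s1, s2}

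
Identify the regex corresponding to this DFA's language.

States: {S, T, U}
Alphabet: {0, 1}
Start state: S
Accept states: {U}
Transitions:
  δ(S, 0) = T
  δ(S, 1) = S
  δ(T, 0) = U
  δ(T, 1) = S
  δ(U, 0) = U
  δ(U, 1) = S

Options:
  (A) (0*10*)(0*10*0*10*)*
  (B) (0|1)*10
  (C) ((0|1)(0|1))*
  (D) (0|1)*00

Check each option against the DFA on short strings; one disagreement eliminates an option:
  (A) (0*10*)(0*10*0*10*)*: on '1' the DFA goes S → S and rejects (S ∉ Accept), but the regex matches it → eliminate
  (B) (0|1)*10: on '00' the DFA goes S → T → U and accepts (U ∈ Accept), but the regex does not match it → eliminate
  (C) ((0|1)(0|1))*: on ε the DFA stays in S and rejects (S ∉ Accept), but the regex matches it → eliminate
  (D) (0|1)*00: agrees with the DFA on every string of length ≤ 6
Only (D) is consistent with the DFA.
(D) (0|1)*00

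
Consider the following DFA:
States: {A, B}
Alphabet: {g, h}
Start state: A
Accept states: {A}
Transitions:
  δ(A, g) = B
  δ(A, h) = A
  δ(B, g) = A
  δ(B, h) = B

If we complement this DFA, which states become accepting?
Complement accept states = All states \ Original accept states
= {A, B} \ {A}
{B}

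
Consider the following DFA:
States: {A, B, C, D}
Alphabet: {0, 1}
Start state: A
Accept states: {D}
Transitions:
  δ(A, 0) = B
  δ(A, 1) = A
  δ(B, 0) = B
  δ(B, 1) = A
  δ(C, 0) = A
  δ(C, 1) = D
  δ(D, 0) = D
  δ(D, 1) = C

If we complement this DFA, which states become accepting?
Complement accept states = All states \ Original accept states
= {A, B, C, D} \ {D}
{A, B, C}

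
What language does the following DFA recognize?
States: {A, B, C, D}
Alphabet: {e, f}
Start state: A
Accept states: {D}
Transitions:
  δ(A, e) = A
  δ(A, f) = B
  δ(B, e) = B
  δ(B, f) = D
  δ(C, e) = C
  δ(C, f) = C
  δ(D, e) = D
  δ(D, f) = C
Testing a few strings:
  'fee' → reject
  'feff' → reject
  'ee' → reject
  'f' → reject
State roles: A=zero f's; B=one f; C=≥ three f's (dead); D=two f's
All strings over {e,f} containing exactly two f's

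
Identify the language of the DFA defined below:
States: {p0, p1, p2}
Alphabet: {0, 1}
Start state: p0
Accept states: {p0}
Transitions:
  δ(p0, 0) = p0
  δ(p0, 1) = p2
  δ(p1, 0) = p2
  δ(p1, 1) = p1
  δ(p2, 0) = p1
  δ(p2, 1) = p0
Testing a few strings:
  '000' → accept
  '1' → reject
  '0011' → accept
  '010' → reject
State roles: p0=value ≡ 0 (mod 3); p1=value ≡ 2 (mod 3); p2=value ≡ 1 (mod 3)
All binary strings representing a multiple of 3 (read in base 2; leading zeros allowed and ε counts as 0)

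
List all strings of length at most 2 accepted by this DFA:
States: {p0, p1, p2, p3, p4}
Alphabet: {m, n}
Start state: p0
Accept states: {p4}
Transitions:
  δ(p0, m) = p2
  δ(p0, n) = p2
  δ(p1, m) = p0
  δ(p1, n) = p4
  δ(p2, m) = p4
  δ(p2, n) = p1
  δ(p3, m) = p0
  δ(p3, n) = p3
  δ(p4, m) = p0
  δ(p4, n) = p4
mm, nm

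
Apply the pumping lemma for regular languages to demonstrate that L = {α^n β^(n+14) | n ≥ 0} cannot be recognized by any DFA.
Assume L is regular with pumping length p. Idea: pumping the α-block breaks the fixed offset of 14.
Choose s = α^p β^(p+14) ∈ L. By the pumping lemma, s = xyz with |xy| ≤ p, |y| > 0, so y = α^k with k ≥ 1. Then xy²z = α^(p+k) β^(p+14). For this to be in L we would need p+14 = (p+k)+14, i.e. k = 0, contradicting k ≥ 1. So xy²z ∉ L.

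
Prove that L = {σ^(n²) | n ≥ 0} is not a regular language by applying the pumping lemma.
Assume L is regular with pumping length p. Idea: pumping adds a fixed amount, but gaps between consecutive squares grow.
Choose s = σ^(p²) (length p² ≥ p). By the pumping lemma, s = xyz with |xy| ≤ p, |y| > 0, so |y| = k with 1 ≤ k ≤ p. Then |xy²z| = p²+k. Since p² < p²+k ≤ p²+p < (p+1)², the length p²+k lies strictly between consecutive squares, so it is not a perfect square and xy²z ∉ L.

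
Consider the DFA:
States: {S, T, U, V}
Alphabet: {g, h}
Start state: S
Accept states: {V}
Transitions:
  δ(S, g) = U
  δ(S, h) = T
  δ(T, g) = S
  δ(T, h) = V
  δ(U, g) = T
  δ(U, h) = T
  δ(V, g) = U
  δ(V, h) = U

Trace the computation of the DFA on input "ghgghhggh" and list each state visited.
read 'g': S → U
  read 'h': U → T
  read 'g': T → S
  read 'g': S → U
  read 'h': U → T
  read 'h': T → V
  read 'g': V → U
  read 'g': U → T
  read 'h': T → V
S -> U -> T -> S -> U -> T -> V -> U -> T -> V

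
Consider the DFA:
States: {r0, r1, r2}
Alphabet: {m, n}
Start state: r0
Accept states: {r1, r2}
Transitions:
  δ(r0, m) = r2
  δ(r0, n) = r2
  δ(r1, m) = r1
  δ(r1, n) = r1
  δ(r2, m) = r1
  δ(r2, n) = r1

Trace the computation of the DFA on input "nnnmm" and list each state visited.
read 'n': r0 → r2
  read 'n': r2 → r1
  read 'n': r1 → r1
  read 'm': r1 → r1
  read 'm': r1 → r1
r0 -> r2 -> r1 -> r1 -> r1 -> r1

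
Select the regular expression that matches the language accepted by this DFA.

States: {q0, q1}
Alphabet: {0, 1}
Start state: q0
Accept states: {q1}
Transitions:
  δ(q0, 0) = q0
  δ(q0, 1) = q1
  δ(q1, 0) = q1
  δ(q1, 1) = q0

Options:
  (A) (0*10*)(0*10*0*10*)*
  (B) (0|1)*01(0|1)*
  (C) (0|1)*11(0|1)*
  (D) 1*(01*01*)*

Check each option against the DFA on short strings; one disagreement eliminates an option:
  (A) (0*10*)(0*10*0*10*)*: agrees with the DFA on every string of length ≤ 6
  (B) (0|1)*01(0|1)*: on '1' the DFA goes q0 → q1 and accepts (q1 ∈ Accept), but the regex does not match it → eliminate
  (C) (0|1)*11(0|1)*: on '1' the DFA goes q0 → q1 and accepts (q1 ∈ Accept), but the regex does not match it → eliminate
  (D) 1*(01*01*)*: on ε the DFA stays in q0 and rejects (q0 ∉ Accept), but the regex matches it → eliminate
Only (A) is consistent with the DFA.
(A) (0*10*)(0*10*0*10*)*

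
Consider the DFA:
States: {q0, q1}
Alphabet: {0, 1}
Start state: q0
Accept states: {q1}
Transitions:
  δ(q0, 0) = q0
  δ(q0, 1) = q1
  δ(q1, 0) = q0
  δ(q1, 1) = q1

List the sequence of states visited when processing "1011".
read '1': q0 → q1
  read '0': q1 → q0
  read '1': q0 → q1
  read '1': q1 → q1
q0 -> q1 -> q0 -> q1 -> q1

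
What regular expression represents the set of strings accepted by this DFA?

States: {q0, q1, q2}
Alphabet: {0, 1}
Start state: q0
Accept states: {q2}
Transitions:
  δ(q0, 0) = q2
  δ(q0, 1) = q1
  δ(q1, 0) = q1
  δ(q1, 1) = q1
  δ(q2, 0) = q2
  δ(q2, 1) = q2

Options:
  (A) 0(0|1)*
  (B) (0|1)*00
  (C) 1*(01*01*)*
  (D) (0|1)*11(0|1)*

Check each option against the DFA on short strings; one disagreement eliminates an option:
  (A) 0(0|1)*: agrees with the DFA on every string of length ≤ 6
  (B) (0|1)*00: on '0' the DFA goes q0 → q2 and accepts (q2 ∈ Accept), but the regex does not match it → eliminate
  (C) 1*(01*01*)*: on ε the DFA stays in q0 and rejects (q0 ∉ Accept), but the regex matches it → eliminate
  (D) (0|1)*11(0|1)*: on '0' the DFA goes q0 → q2 and accepts (q2 ∈ Accept), but the regex does not match it → eliminate
Only (A) is consistent with the DFA.
(A) 0(0|1)*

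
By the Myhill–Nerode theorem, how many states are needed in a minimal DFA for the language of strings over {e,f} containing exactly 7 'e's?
By Myhill–Nerode, count the distinguishable equivalence classes: 9 classes — having seen 0, 1, …, 7, or >7 copies of 'e'; the count-7 class is the only accepting one and >7 is dead.
9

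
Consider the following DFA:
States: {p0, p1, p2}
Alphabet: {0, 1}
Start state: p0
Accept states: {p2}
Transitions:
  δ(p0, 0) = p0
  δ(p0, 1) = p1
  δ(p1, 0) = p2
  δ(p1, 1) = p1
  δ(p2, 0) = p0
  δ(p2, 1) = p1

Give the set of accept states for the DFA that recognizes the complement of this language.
Complement accept states = All states \ Original accept states
= {p0, p1, p2} \ {p2}
{p0, p1}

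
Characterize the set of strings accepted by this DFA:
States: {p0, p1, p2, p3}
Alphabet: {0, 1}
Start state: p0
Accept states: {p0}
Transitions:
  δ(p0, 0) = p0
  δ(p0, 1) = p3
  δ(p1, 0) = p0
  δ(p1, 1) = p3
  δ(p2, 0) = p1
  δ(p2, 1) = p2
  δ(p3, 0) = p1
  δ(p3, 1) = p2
Testing a few strings:
  '1' → reject
  '0' → accept
  '0111' → reject
  '101' → reject
State roles: p0=value ≡ 0 (mod 4); p1=value ≡ 2 (mod 4); p2=value ≡ 3 (mod 4); p3=value ≡ 1 (mod 4)
All binary strings representing a multiple of 4 (read in base 2; leading zeros allowed and ε counts as 0)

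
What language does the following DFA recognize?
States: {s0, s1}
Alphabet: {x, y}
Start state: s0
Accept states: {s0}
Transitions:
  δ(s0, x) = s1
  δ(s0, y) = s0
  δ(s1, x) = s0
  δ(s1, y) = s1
Testing a few strings:
  'yyy' → accept
  'xyy' → reject
  'y' → accept
  'xx' → accept
State roles: s0=even number of x's so far; s1=odd number of x's so far
All strings over {x,y} with an even number of x's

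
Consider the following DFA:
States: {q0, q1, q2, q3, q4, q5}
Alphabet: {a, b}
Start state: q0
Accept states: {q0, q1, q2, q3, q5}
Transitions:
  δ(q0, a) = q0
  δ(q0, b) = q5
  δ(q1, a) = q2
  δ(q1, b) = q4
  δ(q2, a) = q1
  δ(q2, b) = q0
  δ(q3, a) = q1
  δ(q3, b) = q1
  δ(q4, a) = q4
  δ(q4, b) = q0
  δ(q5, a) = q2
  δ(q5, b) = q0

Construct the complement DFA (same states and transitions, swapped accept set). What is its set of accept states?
Complement accept states = All states \ Original accept states
= {q0, q1, q2, q3, q4, q5} \ {q0, q1, q2, q3, q5}
{q4}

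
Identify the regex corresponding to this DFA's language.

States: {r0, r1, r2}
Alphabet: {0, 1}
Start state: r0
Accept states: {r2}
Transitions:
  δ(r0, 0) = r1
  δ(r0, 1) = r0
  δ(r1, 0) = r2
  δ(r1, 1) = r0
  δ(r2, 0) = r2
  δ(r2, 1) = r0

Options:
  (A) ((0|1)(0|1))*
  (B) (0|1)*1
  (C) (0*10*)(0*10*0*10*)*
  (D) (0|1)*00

Check each option against the DFA on short strings; one disagreement eliminates an option:
  (A) ((0|1)(0|1))*: on ε the DFA stays in r0 and rejects (r0 ∉ Accept), but the regex matches it → eliminate
  (B) (0|1)*1: on '1' the DFA goes r0 → r0 and rejects (r0 ∉ Accept), but the regex matches it → eliminate
  (C) (0*10*)(0*10*0*10*)*: on '1' the DFA goes r0 → r0 and rejects (r0 ∉ Accept), but the regex matches it → eliminate
  (D) (0|1)*00: agrees with the DFA on every string of length ≤ 6
Only (D) is consistent with the DFA.
(D) (0|1)*00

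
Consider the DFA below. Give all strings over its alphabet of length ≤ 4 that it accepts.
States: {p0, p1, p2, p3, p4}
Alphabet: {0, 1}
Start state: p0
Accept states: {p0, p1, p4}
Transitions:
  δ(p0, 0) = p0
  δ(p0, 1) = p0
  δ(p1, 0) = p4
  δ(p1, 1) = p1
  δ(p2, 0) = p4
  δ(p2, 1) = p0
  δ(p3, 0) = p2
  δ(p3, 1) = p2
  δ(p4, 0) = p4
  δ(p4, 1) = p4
ε, 0, 1, 00, 01, 10, 11, 000, 001, 010, 011, 100, 101, 110, 111, 0000, 0001, 0010, 0011, 0100, 0101, 0110, 0111, 1000, 1001, 1010, 1011, 1100, 1101, 1110, 1111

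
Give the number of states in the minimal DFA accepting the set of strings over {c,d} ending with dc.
By Myhill–Nerode, count the distinguishable equivalence classes: three classes — suffix matches ε, d, or dc.
3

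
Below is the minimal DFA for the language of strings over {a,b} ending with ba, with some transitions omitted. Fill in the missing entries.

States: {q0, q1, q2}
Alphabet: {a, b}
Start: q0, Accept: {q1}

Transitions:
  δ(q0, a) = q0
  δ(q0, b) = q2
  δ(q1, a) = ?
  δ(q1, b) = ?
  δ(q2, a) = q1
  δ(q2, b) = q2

From the language and accept set, identify what each state tracks — q0: no suffix match; q1: suffix is ba; q2: one trailing b.
Each missing δ(q, a) is the state matching the new tracked value after reading a.
δ(q1, a) = q0; δ(q1, b) = q2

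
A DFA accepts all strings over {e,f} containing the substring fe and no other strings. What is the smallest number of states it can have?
By Myhill–Nerode, count the distinguishable equivalence classes: 3 classes — one per longest suffix of the input that is a prefix of 'fe' (lengths 0 through 1), plus an absorbing 'already seen fe' class.
3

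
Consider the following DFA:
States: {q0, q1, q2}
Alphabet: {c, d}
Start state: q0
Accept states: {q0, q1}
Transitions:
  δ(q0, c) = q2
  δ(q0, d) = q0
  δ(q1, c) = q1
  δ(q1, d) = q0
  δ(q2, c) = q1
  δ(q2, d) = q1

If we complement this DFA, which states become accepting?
Complement accept states = All states \ Original accept states
= {q0, q1, q2} \ {q0, q1}
{q2}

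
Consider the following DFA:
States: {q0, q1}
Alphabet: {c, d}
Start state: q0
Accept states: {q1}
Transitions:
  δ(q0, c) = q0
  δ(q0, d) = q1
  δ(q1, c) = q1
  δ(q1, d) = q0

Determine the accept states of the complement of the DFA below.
Complement accept states = All states \ Original accept states
= {q0, q1} \ {q1}
{q0}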